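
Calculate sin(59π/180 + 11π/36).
sin(59π/180 + 11π/36) = sin 59π/180 cos 11π/36 + cos 59π/180 sin 11π/36 = 0.9135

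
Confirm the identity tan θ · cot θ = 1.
LHS = (sin θ/cos θ) · (cos θ/sin θ) = 1 = RHS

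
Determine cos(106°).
cos(106°) = -0.2756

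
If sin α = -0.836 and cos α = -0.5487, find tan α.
tan α = sin α / cos α = 1.524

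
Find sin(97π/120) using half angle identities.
sin(97π/120) = √((1 - cos 97π/60)/2) = 0.5664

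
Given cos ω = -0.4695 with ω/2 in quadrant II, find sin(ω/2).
sin(ω/2) = ±√((1 - cos ω)/2); positive since ω/2 ∈ QII, so sin(ω/2) = 0.8572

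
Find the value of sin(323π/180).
sin(323π/180) = -0.6018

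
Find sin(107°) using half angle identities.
sin(107°) = √((1 - cos 214°)/2) = 0.9563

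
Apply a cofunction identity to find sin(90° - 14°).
sin(90° - 14°) = cos(14°) = 0.9703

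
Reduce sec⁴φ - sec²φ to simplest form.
sec⁴φ - sec²φ = tan⁴φ + tan²φ (using Pythagorean)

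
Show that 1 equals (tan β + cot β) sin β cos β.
RHS = (sin β/cos β + cos β/sin β) sin β cos β = ((sin²β + cos²β)/(sin β cos β)) · sin β cos β = sin²β + cos²β = 1 = LHS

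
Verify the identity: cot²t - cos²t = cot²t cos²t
LHS = cos²t/sin²t - cos²t = cos²t(1/sin²t - 1) = cos²t · (1 - sin²t)/sin²t = cos²t · cos²t/sin²t = cos²t · cot²t = RHS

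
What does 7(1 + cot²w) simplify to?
7(1 + cot²w) = 7(csc²w) (using Pythagorean identity)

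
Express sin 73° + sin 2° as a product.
sin 73° + sin 2° = 2 sin(37.5°) cos(35.5°)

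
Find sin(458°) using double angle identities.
sin(458°) = 2 sin 229° cos 229° = 0.9903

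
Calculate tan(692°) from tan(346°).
tan(692°) = 2 tan 346° / (1 - tan²346°) = -0.5317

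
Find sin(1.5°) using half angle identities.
sin(1.5°) = √((1 - cos 3°)/2) = 0.02618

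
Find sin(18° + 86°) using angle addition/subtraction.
sin(18° + 86°) = sin 18° cos 86° + cos 18° sin 86° = 0.9703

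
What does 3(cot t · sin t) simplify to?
3(cot t · sin t) = 3(cos t) (using Quotient identity)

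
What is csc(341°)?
csc(341°) = -3.072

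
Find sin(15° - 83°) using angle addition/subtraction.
sin(15° - 83°) = sin 15° cos 83° - cos 15° sin 83° = -0.9272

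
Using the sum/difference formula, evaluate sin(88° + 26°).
sin(88° + 26°) = sin 88° cos 26° + cos 88° sin 26° = 0.9135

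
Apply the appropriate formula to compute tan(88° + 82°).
tan(88° + 82°) = (tan 88° + tan 82°)/(1 - tan 88° tan 82°) = -0.1763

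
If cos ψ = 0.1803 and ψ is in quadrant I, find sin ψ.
sin ψ = 0.9836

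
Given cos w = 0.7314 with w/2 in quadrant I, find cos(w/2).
cos(w/2) = ±√((1 + cos w)/2); positive since w/2 ∈ QI, so cos(w/2) = 0.9304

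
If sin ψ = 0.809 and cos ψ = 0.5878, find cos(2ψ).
cos(2ψ) = cos²ψ - sin²ψ = -0.309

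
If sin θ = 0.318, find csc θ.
csc θ = 1/sin θ = 3.145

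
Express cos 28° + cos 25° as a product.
cos 28° + cos 25° = 2 cos(26.5°) cos(1.5°)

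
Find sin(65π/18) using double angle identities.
sin(65π/18) = 2 sin 65π/36 cos 65π/36 = -0.9397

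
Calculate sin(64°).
sin(64°) = 0.8988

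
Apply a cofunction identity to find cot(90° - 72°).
cot(90° - 72°) = tan(72°) = 3.078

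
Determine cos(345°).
cos(345°) = (√6+√2)/4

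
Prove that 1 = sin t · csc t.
RHS = sin t · (1/sin t) = 1 = LHS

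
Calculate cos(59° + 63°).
cos(59° + 63°) = cos 59° cos 63° - sin 59° sin 63° = -0.5299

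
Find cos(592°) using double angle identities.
cos(592°) = cos²296° - sin²296° = -0.6157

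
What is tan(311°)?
tan(311°) = -1.15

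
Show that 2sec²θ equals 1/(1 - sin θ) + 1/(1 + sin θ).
RHS = [(1 + sin θ) + (1 - sin θ)] / [(1 - sin θ)(1 + sin θ)] = 2/(1 - sin²θ) = 2/cos²θ = 2sec²θ = LHS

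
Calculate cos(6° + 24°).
cos(6° + 24°) = cos 6° cos 24° - sin 6° sin 24° = √3/2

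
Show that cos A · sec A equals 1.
LHS = cos A · (1/cos A) = 1 = RHS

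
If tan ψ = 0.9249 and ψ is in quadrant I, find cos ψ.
cos ψ = 0.7341 (using tan²ψ + 1 = sec²ψ)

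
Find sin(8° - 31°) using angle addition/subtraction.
sin(8° - 31°) = sin 8° cos 31° - cos 8° sin 31° = -0.3907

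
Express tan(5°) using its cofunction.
tan(5°) = cot(90° - 5°) = cot(85°)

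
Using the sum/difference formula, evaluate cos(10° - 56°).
cos(10° - 56°) = cos 10° cos 56° + sin 10° sin 56° = 0.6947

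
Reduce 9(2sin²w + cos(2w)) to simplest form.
9(2sin²w + cos(2w)) = 9 (using Double angle)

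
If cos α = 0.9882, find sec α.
sec α = 1/cos α = 1.012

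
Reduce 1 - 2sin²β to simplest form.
1 - 2sin²β = cos(2β) (using Double angle)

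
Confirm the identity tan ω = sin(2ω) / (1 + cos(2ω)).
RHS = 2 sin ω cos ω / (2cos²ω) = sin ω/cos ω = tan ω = LHS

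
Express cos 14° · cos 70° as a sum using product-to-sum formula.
cos 14° cos 70° = (1/2)[cos(14°-70°) + cos(14°+70°)]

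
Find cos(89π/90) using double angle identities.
cos(89π/90) = cos²89π/180 - sin²89π/180 = -0.9994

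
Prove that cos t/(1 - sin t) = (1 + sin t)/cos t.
RHS = (1 + sin t)(1 - sin t) / (cos t(1 - sin t)) = (1 - sin²t) / (cos t(1 - sin t)) = cos²t / (cos t(1 - sin t)) = cos t/(1 - sin t) = LHS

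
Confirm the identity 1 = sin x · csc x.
RHS = sin x · (1/sin x) = 1 = LHS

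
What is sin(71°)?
sin(71°) = 0.9455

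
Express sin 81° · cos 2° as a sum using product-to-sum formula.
sin 81° cos 2° = (1/2)[sin(81°+2°) + sin(81°-2°)]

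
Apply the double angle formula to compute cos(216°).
cos(216°) = 1 - 2sin²108° = -0.809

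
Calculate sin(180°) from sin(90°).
sin(180°) = 2 sin 90° cos 90° = 0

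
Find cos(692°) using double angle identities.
cos(692°) = 1 - 2sin²346° = 0.8829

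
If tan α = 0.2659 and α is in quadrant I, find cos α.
cos α = 0.9664 (using tan²α + 1 = sec²α)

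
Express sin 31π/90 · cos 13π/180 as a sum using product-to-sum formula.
sin 31π/90 cos 13π/180 = (1/2)[sin(31π/90+13π/180) + sin(31π/90-13π/180)]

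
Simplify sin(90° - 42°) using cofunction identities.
sin(90° - 42°) = cos(42°)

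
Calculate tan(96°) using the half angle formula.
tan(96°) = sin 192° / (1 + cos 192°) = -9.514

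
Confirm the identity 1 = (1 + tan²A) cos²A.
RHS = sec²A · cos²A = (1/cos²A) · cos²A = 1 = LHS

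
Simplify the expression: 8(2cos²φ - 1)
8(2cos²φ - 1) = 8(cos(2φ)) (using Double angle)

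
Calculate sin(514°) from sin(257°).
sin(514°) = 2 sin 257° cos 257° = 0.4384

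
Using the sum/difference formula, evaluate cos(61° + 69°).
cos(61° + 69°) = cos 61° cos 69° - sin 61° sin 69° = -0.6428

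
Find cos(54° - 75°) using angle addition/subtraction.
cos(54° - 75°) = cos 54° cos 75° + sin 54° sin 75° = 0.9336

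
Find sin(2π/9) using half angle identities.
sin(2π/9) = √((1 - cos 4π/9)/2) = 0.6428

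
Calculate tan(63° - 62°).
tan(63° - 62°) = (tan 63° - tan 62°)/(1 + tan 63° tan 62°) = 0.01746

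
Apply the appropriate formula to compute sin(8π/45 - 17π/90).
sin(8π/45 - 17π/90) = sin 8π/45 cos 17π/90 - cos 8π/45 sin 17π/90 = -0.0349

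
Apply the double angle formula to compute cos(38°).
cos(38°) = cos²19° - sin²19° = 0.788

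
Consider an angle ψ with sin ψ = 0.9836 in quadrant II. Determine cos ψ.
cos ψ = ±√(1 - sin²ψ) = -0.1804 (negative in QII)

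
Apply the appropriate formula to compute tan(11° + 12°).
tan(11° + 12°) = (tan 11° + tan 12°)/(1 - tan 11° tan 12°) = 0.4245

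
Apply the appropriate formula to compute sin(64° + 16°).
sin(64° + 16°) = sin 64° cos 16° + cos 64° sin 16° = 0.9848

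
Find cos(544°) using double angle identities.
cos(544°) = cos²272° - sin²272° = -0.9976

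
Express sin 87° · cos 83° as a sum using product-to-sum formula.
sin 87° cos 83° = (1/2)[sin(87°+83°) + sin(87°-83°)]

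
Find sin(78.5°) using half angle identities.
sin(78.5°) = √((1 - cos 157°)/2) = 0.9799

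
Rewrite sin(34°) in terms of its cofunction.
sin(34°) = cos(90° - 34°) = cos(56°)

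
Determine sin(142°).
sin(142°) = 0.6157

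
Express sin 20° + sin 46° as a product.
sin 20° + sin 46° = 2 sin(33°) cos(-13°)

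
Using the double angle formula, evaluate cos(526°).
cos(526°) = 2cos²263° - 1 = -0.9703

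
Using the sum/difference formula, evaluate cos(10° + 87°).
cos(10° + 87°) = cos 10° cos 87° - sin 10° sin 87° = -0.1219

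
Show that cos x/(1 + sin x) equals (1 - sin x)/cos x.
RHS = (1 - sin x)(1 + sin x) / (cos x(1 + sin x)) = (1 - sin²x) / (cos x(1 + sin x)) = cos²x / (cos x(1 + sin x)) = cos x/(1 + sin x) = LHS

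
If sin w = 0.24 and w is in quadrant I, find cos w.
cos w = 0.9708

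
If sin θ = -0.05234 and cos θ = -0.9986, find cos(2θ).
cos(2θ) = cos²θ - sin²θ = 0.9945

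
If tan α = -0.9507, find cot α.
cot α = 1/tan α = -1.052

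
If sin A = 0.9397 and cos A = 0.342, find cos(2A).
cos(2A) = cos²A - sin²A = -0.7661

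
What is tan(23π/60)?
tan(23π/60) = 2.605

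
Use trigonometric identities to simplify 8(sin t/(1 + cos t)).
8(sin t/(1 + cos t)) = 8(tan(t/2)) (using Half angle)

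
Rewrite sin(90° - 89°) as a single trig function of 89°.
sin(90° - 89°) = cos(89°)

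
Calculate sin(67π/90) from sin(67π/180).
sin(67π/90) = 2 sin 67π/180 cos 67π/180 = 0.7193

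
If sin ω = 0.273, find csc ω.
csc ω = 1/sin ω = 3.663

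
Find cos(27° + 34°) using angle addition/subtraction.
cos(27° + 34°) = cos 27° cos 34° - sin 27° sin 34° = 0.4848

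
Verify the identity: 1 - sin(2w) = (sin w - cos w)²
RHS = sin²w - 2 sin w cos w + cos²w = (sin²w + cos²w) - 2 sin w cos w = 1 - sin(2w) = LHS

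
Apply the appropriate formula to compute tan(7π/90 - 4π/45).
tan(7π/90 - 4π/45) = (tan 7π/90 - tan 4π/45)/(1 + tan 7π/90 tan 4π/45) = -0.03492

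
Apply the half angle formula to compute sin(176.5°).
sin(176.5°) = √((1 - cos 353°)/2) = 0.06105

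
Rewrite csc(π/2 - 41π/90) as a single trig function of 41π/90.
csc(π/2 - 41π/90) = sec(41π/90)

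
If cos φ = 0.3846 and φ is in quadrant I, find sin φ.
sin φ = 0.9231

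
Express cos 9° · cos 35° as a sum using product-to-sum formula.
cos 9° cos 35° = (1/2)[cos(9°-35°) + cos(9°+35°)]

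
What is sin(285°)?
sin(285°) = -(√6+√2)/4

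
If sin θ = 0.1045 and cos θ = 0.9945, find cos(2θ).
cos(2θ) = cos²θ - sin²θ = 0.9781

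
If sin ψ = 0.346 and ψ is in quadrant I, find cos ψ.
cos ψ = 0.9382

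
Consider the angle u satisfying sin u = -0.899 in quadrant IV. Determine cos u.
cos u = √(1 - sin²u) = 0.4379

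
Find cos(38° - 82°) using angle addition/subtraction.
cos(38° - 82°) = cos 38° cos 82° + sin 38° sin 82° = 0.7193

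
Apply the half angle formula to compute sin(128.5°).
sin(128.5°) = √((1 - cos 257°)/2) = 0.7826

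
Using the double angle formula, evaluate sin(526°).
sin(526°) = 2 sin 263° cos 263° = 0.2419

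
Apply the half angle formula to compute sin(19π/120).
sin(19π/120) = √((1 - cos 19π/60)/2) = 0.4772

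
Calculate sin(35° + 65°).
sin(35° + 65°) = sin 35° cos 65° + cos 35° sin 65° = 0.9848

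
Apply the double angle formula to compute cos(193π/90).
cos(193π/90) = cos²193π/180 - sin²193π/180 = 0.8988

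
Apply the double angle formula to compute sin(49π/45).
sin(49π/45) = 2 sin 49π/90 cos 49π/90 = -0.2756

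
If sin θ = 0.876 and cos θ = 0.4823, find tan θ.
tan θ = sin θ / cos θ = 1.816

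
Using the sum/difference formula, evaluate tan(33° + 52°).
tan(33° + 52°) = (tan 33° + tan 52°)/(1 - tan 33° tan 52°) = 11.43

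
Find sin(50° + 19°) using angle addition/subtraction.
sin(50° + 19°) = sin 50° cos 19° + cos 50° sin 19° = 0.9336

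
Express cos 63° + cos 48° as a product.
cos 63° + cos 48° = 2 cos(55.5°) cos(7.5°)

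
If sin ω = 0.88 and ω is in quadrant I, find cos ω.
cos ω = 0.475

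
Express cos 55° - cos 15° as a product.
cos 55° - cos 15° = -2 sin(35°) sin(20°)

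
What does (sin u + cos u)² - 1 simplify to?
(sin u + cos u)² - 1 = sin(2u) (using Pythagorean + double angle)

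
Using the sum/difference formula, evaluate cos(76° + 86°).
cos(76° + 86°) = cos 76° cos 86° - sin 76° sin 86° = -0.9511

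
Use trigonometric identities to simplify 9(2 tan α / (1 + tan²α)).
9(2 tan α / (1 + tan²α)) = 9(sin(2α)) (using Double angle)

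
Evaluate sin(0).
sin(0) = 0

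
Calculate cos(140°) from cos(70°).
cos(140°) = cos²70° - sin²70° = -0.766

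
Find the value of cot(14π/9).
cot(14π/9) = -0.1763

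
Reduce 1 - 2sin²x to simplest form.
1 - 2sin²x = cos(2x) (using Double angle)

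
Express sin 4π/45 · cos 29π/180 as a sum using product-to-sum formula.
sin 4π/45 cos 29π/180 = (1/2)[sin(4π/45+29π/180) + sin(4π/45-29π/180)]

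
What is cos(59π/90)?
cos(59π/90) = -0.4695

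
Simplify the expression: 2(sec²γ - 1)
2(sec²γ - 1) = 2(tan²γ) (using Pythagorean identity)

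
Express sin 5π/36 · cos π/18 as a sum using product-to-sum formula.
sin 5π/36 cos π/18 = (1/2)[sin(5π/36+π/18) + sin(5π/36-π/18)]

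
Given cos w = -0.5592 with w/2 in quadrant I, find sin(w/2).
sin(w/2) = ±√((1 - cos w)/2); positive since w/2 ∈ QI, so sin(w/2) = 0.8829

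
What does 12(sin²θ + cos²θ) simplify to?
12(sin²θ + cos²θ) = 12 (using Pythagorean identity)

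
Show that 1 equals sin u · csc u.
RHS = sin u · (1/sin u) = 1 = LHS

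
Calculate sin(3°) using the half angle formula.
sin(3°) = √((1 - cos 6°)/2) = 0.05234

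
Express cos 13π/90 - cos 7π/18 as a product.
cos 13π/90 - cos 7π/18 = -2 sin(4π/15) sin(-11π/90)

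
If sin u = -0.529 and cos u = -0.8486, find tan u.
tan u = sin u / cos u = 0.6234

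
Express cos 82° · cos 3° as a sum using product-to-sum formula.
cos 82° cos 3° = (1/2)[cos(82°-3°) + cos(82°+3°)]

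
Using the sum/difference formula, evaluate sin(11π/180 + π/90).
sin(11π/180 + π/90) = sin 11π/180 cos π/90 + cos 11π/180 sin π/90 = 0.225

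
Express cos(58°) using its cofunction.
cos(58°) = sin(90° - 58°) = sin(32°)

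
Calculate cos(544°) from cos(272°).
cos(544°) = cos²272° - sin²272° = -0.9976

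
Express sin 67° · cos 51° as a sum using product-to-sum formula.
sin 67° cos 51° = (1/2)[sin(67°+51°) + sin(67°-51°)]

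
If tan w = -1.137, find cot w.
cot w = 1/tan w = -0.8795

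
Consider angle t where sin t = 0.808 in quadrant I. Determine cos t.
cos t = √(1 - sin²t) = 0.5892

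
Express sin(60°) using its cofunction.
sin(60°) = cos(90° - 60°) = cos(30°)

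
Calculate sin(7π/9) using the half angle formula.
sin(7π/9) = √((1 - cos 14π/9)/2) = 0.6428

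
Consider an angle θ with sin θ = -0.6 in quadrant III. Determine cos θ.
cos θ = ±√(1 - sin²θ) = -0.8 (negative in QIII)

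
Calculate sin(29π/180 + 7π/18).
sin(29π/180 + 7π/18) = sin 29π/180 cos 7π/18 + cos 29π/180 sin 7π/18 = 0.9877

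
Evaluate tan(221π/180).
tan(221π/180) = 0.8693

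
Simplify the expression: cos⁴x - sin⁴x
cos⁴x - sin⁴x = cos(2x) (using Factoring + double angle)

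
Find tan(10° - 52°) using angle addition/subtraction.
tan(10° - 52°) = (tan 10° - tan 52°)/(1 + tan 10° tan 52°) = -0.9004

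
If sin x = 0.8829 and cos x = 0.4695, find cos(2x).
cos(2x) = cos²x - sin²x = -0.5591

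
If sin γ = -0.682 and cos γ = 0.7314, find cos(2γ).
cos(2γ) = cos²γ - sin²γ = 0.06982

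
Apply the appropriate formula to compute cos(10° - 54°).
cos(10° - 54°) = cos 10° cos 54° + sin 10° sin 54° = 0.7193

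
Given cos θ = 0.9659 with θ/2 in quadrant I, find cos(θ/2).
cos(θ/2) = ±√((1 + cos θ)/2); positive since θ/2 ∈ QI, so cos(θ/2) = 0.9914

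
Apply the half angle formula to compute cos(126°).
cos(126°) = -√((1 + cos 252°)/2) = -0.5878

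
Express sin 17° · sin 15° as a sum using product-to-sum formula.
sin 17° sin 15° = (1/2)[cos(17°-15°) - cos(17°+15°)]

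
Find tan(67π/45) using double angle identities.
tan(67π/45) = 2 tan 67π/90 / (1 - tan²67π/90) = 28.64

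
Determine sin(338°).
sin(338°) = -0.3746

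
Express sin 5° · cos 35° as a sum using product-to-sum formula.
sin 5° cos 35° = (1/2)[sin(5°+35°) + sin(5°-35°)]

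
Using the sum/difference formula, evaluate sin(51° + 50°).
sin(51° + 50°) = sin 51° cos 50° + cos 51° sin 50° = 0.9816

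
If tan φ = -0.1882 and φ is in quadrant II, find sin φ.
sin φ = 0.185 (using tan²φ + 1 = sec²φ)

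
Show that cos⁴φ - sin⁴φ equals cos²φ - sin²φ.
LHS = (cos²φ - sin²φ)(cos²φ + sin²φ) = (cos²φ - sin²φ) · 1 = cos²φ - sin²φ = RHS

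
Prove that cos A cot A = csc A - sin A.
RHS = 1/sin A - sin A = (1 - sin²A)/sin A = cos²A/sin A = cos A · (cos A/sin A) = cos A cot A = LHS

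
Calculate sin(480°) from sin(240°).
sin(480°) = 2 sin 240° cos 240° = √3/2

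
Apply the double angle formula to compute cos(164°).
cos(164°) = cos²82° - sin²82° = -0.9613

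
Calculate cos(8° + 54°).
cos(8° + 54°) = cos 8° cos 54° - sin 8° sin 54° = 0.4695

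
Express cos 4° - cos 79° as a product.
cos 4° - cos 79° = -2 sin(41.5°) sin(-37.5°)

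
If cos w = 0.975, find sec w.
sec w = 1/cos w = 1.026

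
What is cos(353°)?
cos(353°) = 0.9925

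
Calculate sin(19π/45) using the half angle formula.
sin(19π/45) = √((1 - cos 38π/45)/2) = 0.9703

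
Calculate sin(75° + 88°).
sin(75° + 88°) = sin 75° cos 88° + cos 75° sin 88° = 0.2924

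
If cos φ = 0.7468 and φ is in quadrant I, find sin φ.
sin φ = 0.665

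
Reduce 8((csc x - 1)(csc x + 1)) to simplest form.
8((csc x - 1)(csc x + 1)) = 8(cot²x) (using Diff. of squares)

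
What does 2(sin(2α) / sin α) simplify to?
2(sin(2α) / sin α) = 2(2 cos α) (using Double angle)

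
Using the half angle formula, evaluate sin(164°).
sin(164°) = √((1 - cos 328°)/2) = 0.2756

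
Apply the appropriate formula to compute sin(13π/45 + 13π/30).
sin(13π/45 + 13π/30) = sin 13π/45 cos 13π/30 + cos 13π/45 sin 13π/30 = 0.766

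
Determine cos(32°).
cos(32°) = 0.848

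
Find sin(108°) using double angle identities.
sin(108°) = 2 sin 54° cos 54° = 0.9511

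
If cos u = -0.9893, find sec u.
sec u = 1/cos u = -1.011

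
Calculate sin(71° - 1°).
sin(71° - 1°) = sin 71° cos 1° - cos 71° sin 1° = 0.9397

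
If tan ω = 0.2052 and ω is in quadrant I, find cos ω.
cos ω = 0.9796 (using tan²ω + 1 = sec²ω)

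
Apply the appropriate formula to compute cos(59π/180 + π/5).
cos(59π/180 + π/5) = cos 59π/180 cos π/5 - sin 59π/180 sin π/5 = -0.08716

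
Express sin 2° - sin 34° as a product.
sin 2° - sin 34° = 2 cos(18°) sin(-16°)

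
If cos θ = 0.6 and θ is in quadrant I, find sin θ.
sin θ = 0.8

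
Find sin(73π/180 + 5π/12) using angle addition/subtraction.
sin(73π/180 + 5π/12) = sin 73π/180 cos 5π/12 + cos 73π/180 sin 5π/12 = 0.5299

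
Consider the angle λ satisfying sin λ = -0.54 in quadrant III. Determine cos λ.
cos λ = ±√(1 - sin²λ) = -0.8417 (negative in QIII)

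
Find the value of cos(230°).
cos(230°) = -0.6428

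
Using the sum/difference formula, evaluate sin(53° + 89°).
sin(53° + 89°) = sin 53° cos 89° + cos 53° sin 89° = 0.6157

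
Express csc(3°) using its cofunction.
csc(3°) = sec(90° - 3°) = sec(87°)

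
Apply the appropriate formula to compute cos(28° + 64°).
cos(28° + 64°) = cos 28° cos 64° - sin 28° sin 64° = -0.0349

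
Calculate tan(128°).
tan(128°) = -1.28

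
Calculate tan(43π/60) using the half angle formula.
tan(43π/60) = sin 43π/30 / (1 + cos 43π/30) = -1.235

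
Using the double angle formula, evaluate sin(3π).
sin(3π) = 2 sin 3π/2 cos 3π/2 = 0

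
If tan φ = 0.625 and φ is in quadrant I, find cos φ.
cos φ = 0.848 (using tan²φ + 1 = sec²φ)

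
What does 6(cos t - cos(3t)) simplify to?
6(cos t - cos(3t)) = 6(2 sin(2t) sin t) (using Sum-to-product)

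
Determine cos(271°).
cos(271°) = 0.01745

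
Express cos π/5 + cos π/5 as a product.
cos π/5 + cos π/5 = 2 cos(π/5) cos(0)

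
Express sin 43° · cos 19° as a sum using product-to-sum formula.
sin 43° cos 19° = (1/2)[sin(43°+19°) + sin(43°-19°)]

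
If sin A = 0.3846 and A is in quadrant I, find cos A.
cos A = 0.9231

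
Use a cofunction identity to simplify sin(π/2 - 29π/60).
sin(π/2 - 29π/60) = cos(29π/60)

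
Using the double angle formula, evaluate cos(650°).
cos(650°) = cos²325° - sin²325° = 0.342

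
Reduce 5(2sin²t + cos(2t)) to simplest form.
5(2sin²t + cos(2t)) = 5 (using Double angle)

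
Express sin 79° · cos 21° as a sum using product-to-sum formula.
sin 79° cos 21° = (1/2)[sin(79°+21°) + sin(79°-21°)]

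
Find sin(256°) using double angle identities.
sin(256°) = 2 sin 128° cos 128° = -0.9703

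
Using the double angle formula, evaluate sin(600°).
sin(600°) = 2 sin 300° cos 300° = -√3/2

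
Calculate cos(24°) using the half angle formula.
cos(24°) = √((1 + cos 48°)/2) = 0.9135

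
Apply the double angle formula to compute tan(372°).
tan(372°) = 2 tan 186° / (1 - tan²186°) = 0.2126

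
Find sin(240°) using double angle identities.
sin(240°) = 2 sin 120° cos 120° = -√3/2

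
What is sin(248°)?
sin(248°) = -0.9272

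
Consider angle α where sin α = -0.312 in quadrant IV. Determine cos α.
cos α = √(1 - sin²α) = 0.9501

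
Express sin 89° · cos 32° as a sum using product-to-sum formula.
sin 89° cos 32° = (1/2)[sin(89°+32°) + sin(89°-32°)]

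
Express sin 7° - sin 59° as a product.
sin 7° - sin 59° = 2 cos(33°) sin(-26°)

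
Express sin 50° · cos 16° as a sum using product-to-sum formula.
sin 50° cos 16° = (1/2)[sin(50°+16°) + sin(50°-16°)]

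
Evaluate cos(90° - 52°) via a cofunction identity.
cos(90° - 52°) = sin(52°) = 0.788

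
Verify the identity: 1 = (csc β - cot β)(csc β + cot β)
RHS = csc²β - cot²β = (1 + cot²β) - cot²β = 1 = LHS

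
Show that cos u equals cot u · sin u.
RHS = (cos u/sin u) · sin u = cos u = LHS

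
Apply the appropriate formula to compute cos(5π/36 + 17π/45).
cos(5π/36 + 17π/45) = cos 5π/36 cos 17π/45 - sin 5π/36 sin 17π/45 = -0.05234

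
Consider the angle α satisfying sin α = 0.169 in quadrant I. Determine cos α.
cos α = √(1 - sin²α) = 0.9856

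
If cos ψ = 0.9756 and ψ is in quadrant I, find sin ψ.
sin ψ = 0.2196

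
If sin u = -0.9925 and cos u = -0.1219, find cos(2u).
cos(2u) = cos²u - sin²u = -0.9702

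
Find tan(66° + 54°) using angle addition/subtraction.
tan(66° + 54°) = (tan 66° + tan 54°)/(1 - tan 66° tan 54°) = -√3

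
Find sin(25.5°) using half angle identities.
sin(25.5°) = √((1 - cos 51°)/2) = 0.4305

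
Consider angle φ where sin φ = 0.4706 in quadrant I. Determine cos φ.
cos φ = √(1 - sin²φ) = 0.8823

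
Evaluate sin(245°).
sin(245°) = -0.9063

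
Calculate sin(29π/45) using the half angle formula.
sin(29π/45) = √((1 - cos 58π/45)/2) = 0.8988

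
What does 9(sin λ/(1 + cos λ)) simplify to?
9(sin λ/(1 + cos λ)) = 9(tan(λ/2)) (using Half angle)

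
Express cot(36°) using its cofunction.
cot(36°) = tan(90° - 36°) = tan(54°)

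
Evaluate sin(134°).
sin(134°) = 0.7193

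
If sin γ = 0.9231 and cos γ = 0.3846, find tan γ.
tan γ = sin γ / cos γ = 2.4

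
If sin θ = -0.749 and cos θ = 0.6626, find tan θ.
tan θ = sin θ / cos θ = -1.13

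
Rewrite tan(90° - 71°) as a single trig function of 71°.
tan(90° - 71°) = cot(71°)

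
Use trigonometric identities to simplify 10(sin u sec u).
10(sin u sec u) = 10(tan u) (using Reciprocal + quotient)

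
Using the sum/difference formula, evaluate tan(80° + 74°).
tan(80° + 74°) = (tan 80° + tan 74°)/(1 - tan 80° tan 74°) = -0.4877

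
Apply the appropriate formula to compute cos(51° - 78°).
cos(51° - 78°) = cos 51° cos 78° + sin 51° sin 78° = 0.891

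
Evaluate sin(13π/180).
sin(13π/180) = 0.225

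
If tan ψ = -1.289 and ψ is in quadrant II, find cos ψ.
cos ψ = -0.613 (using tan²ψ + 1 = sec²ψ)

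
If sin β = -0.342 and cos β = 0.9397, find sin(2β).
sin(2β) = 2 sin β cos β = -0.6428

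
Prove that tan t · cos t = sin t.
LHS = (sin t/cos t) · cos t = sin t = RHS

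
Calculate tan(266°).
tan(266°) = 14.3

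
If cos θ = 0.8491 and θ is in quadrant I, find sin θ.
sin θ = 0.5282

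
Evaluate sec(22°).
sec(22°) = 1.079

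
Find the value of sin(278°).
sin(278°) = -0.9903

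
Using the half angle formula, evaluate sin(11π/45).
sin(11π/45) = √((1 - cos 22π/45)/2) = 0.6947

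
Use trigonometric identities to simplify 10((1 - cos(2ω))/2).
10((1 - cos(2ω))/2) = 10(sin²ω) (using Power reduction)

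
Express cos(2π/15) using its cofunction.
cos(2π/15) = sin(π/2 - 2π/15) = sin(11π/30)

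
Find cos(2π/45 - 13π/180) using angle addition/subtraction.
cos(2π/45 - 13π/180) = cos 2π/45 cos 13π/180 + sin 2π/45 sin 13π/180 = 0.9962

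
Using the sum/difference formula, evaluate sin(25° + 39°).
sin(25° + 39°) = sin 25° cos 39° + cos 25° sin 39° = 0.8988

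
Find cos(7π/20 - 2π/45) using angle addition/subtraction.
cos(7π/20 - 2π/45) = cos 7π/20 cos 2π/45 + sin 7π/20 sin 2π/45 = 0.5736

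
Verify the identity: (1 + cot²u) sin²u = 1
LHS = csc²u · sin²u = (1/sin²u) · sin²u = 1 = RHS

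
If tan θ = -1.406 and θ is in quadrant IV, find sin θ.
sin θ = -0.8149 (using tan²θ + 1 = sec²θ)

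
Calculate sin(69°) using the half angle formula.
sin(69°) = √((1 - cos 138°)/2) = 0.9336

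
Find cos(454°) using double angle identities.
cos(454°) = cos²227° - sin²227° = -0.06976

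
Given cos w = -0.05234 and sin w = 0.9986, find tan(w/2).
tan(w/2) = sin w / (1 + cos w) = 1.054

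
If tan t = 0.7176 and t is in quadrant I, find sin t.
sin t = 0.583 (using tan²t + 1 = sec²t)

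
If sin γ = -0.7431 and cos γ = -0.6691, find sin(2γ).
sin(2γ) = 2 sin γ cos γ = 0.9944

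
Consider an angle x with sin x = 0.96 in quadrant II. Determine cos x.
cos x = ±√(1 - sin²x) = -0.28 (negative in QII)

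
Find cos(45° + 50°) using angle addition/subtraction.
cos(45° + 50°) = cos 45° cos 50° - sin 45° sin 50° = -0.08716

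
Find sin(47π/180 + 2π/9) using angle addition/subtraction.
sin(47π/180 + 2π/9) = sin 47π/180 cos 2π/9 + cos 47π/180 sin 2π/9 = 0.9986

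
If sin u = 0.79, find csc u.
csc u = 1/sin u = 1.266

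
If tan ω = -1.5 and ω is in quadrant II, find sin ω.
sin ω = 0.8321 (using tan²ω + 1 = sec²ω)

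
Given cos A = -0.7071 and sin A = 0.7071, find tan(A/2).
tan(A/2) = sin A / (1 + cos A) = 2.414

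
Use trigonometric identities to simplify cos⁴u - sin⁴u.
cos⁴u - sin⁴u = cos(2u) (using Factoring + double angle)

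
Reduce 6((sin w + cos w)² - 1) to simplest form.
6((sin w + cos w)² - 1) = 6(sin(2w)) (using Pythagorean + double angle)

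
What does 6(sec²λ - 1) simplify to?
6(sec²λ - 1) = 6(tan²λ) (using Pythagorean identity)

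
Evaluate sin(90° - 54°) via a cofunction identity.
sin(90° - 54°) = cos(54°) = 0.5878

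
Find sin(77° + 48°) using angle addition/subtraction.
sin(77° + 48°) = sin 77° cos 48° + cos 77° sin 48° = 0.8192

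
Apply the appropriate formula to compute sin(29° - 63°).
sin(29° - 63°) = sin 29° cos 63° - cos 29° sin 63° = -0.5592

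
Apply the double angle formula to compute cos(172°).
cos(172°) = cos²86° - sin²86° = -0.9903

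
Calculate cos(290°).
cos(290°) = 0.342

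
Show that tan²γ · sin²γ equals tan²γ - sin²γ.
RHS = sin²γ/cos²γ - sin²γ = sin²γ(1/cos²γ - 1) = sin²γ · (1 - cos²γ)/cos²γ = sin²γ · sin²γ/cos²γ = sin²γ · tan²γ = LHS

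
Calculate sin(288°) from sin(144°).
sin(288°) = 2 sin 144° cos 144° = -0.9511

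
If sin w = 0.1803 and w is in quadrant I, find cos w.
cos w = 0.9836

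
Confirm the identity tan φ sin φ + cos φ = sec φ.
LHS = sin²φ/cos φ + cos φ = (sin²φ + cos²φ)/cos φ = 1/cos φ = sec φ = RHS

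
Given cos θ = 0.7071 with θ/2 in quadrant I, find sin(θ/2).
sin(θ/2) = ±√((1 - cos θ)/2); positive since θ/2 ∈ QI, so sin(θ/2) = 0.3827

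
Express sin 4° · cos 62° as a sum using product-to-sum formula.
sin 4° cos 62° = (1/2)[sin(4°+62°) + sin(4°-62°)]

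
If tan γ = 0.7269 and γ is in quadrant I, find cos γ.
cos γ = 0.8089 (using tan²γ + 1 = sec²γ)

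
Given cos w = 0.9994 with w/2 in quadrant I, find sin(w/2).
sin(w/2) = ±√((1 - cos w)/2); positive since w/2 ∈ QI, so sin(w/2) = 0.01732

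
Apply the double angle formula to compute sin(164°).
sin(164°) = 2 sin 82° cos 82° = 0.2756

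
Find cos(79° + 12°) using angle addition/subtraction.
cos(79° + 12°) = cos 79° cos 12° - sin 79° sin 12° = -0.01745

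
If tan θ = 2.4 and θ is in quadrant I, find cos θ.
cos θ = 0.3846 (using tan²θ + 1 = sec²θ)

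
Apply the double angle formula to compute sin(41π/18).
sin(41π/18) = 2 sin 41π/36 cos 41π/36 = 0.766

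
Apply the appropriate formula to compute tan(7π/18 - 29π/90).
tan(7π/18 - 29π/90) = (tan 7π/18 - tan 29π/90)/(1 + tan 7π/18 tan 29π/90) = 0.2126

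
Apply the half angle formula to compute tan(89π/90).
tan(89π/90) = sin 89π/45 / (1 + cos 89π/45) = -0.03492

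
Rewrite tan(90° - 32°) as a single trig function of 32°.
tan(90° - 32°) = cot(32°)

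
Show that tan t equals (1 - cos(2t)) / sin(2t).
RHS = 2sin²t / (2 sin t cos t) = sin t/cos t = tan t = LHS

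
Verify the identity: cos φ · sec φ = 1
LHS = cos φ · (1/cos φ) = 1 = RHS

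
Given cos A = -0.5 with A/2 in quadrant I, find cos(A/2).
cos(A/2) = ±√((1 + cos A)/2); positive since A/2 ∈ QI, so cos(A/2) = 1/2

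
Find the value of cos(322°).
cos(322°) = 0.788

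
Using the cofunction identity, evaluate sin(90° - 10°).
sin(90° - 10°) = cos(10°) = 0.9848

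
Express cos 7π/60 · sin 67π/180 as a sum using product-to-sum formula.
cos 7π/60 sin 67π/180 = (1/2)[sin(7π/60+67π/180) - sin(7π/60-67π/180)]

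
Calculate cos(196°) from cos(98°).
cos(196°) = cos²98° - sin²98° = -0.9613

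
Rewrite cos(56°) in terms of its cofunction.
cos(56°) = sin(90° - 56°) = sin(34°)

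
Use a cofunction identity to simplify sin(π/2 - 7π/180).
sin(π/2 - 7π/180) = cos(7π/180)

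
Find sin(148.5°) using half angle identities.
sin(148.5°) = √((1 - cos 297°)/2) = 0.5225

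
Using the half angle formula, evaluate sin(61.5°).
sin(61.5°) = √((1 - cos 123°)/2) = 0.8788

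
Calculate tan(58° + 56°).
tan(58° + 56°) = (tan 58° + tan 56°)/(1 - tan 58° tan 56°) = -2.246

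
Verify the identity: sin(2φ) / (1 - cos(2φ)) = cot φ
LHS = 2 sin φ cos φ / (2sin²φ) = cos φ/sin φ = cot φ = RHS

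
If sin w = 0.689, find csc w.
csc w = 1/sin w = 1.451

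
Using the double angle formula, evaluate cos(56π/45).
cos(56π/45) = cos²28π/45 - sin²28π/45 = -0.7193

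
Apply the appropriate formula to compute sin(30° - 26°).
sin(30° - 26°) = sin 30° cos 26° - cos 30° sin 26° = 0.06976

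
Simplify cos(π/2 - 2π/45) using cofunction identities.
cos(π/2 - 2π/45) = sin(2π/45)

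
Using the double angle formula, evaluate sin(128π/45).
sin(128π/45) = 2 sin 64π/45 cos 64π/45 = 0.4695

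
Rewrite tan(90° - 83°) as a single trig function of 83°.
tan(90° - 83°) = cot(83°)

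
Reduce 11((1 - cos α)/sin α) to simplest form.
11((1 - cos α)/sin α) = 11(tan(α/2)) (using Half angle)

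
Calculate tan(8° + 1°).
tan(8° + 1°) = (tan 8° + tan 1°)/(1 - tan 8° tan 1°) = 0.1584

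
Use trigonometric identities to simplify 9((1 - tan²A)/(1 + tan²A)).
9((1 - tan²A)/(1 + tan²A)) = 9(cos(2A)) (using Double angle)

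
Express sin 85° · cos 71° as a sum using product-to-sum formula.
sin 85° cos 71° = (1/2)[sin(85°+71°) + sin(85°-71°)]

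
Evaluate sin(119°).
sin(119°) = 0.8746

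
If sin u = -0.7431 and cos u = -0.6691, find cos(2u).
cos(2u) = cos²u - sin²u = -0.1045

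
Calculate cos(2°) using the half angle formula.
cos(2°) = √((1 + cos 4°)/2) = 0.9994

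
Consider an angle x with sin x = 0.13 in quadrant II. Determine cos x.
cos x = ±√(1 - sin²x) = -0.9915 (negative in QII)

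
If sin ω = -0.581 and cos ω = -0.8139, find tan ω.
tan ω = sin ω / cos ω = 0.7138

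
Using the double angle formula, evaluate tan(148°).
tan(148°) = 2 tan 74° / (1 - tan²74°) = -0.6249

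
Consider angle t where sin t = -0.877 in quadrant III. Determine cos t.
cos t = ±√(1 - sin²t) = -0.4805 (negative in QIII)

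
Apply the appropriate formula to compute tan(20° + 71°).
tan(20° + 71°) = (tan 20° + tan 71°)/(1 - tan 20° tan 71°) = -57.29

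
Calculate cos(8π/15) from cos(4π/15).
cos(8π/15) = cos²4π/15 - sin²4π/15 = -0.1045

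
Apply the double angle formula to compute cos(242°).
cos(242°) = 2cos²121° - 1 = -0.4695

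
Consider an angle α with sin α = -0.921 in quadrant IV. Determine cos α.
cos α = √(1 - sin²α) = 0.3896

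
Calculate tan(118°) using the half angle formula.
tan(118°) = sin 236° / (1 + cos 236°) = -1.881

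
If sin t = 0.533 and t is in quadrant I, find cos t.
cos t = 0.8461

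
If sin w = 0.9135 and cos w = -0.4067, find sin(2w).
sin(2w) = 2 sin w cos w = -0.743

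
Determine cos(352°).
cos(352°) = 0.9903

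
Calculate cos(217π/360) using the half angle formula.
cos(217π/360) = -√((1 + cos 217π/180)/2) = -0.3173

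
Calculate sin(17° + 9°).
sin(17° + 9°) = sin 17° cos 9° + cos 17° sin 9° = 0.4384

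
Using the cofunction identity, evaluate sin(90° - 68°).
sin(90° - 68°) = cos(68°) = 0.3746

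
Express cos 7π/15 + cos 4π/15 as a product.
cos 7π/15 + cos 4π/15 = 2 cos(11π/30) cos(π/10)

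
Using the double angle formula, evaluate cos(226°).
cos(226°) = cos²113° - sin²113° = -0.6947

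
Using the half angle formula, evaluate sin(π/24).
sin(π/24) = √((1 - cos π/12)/2) = 0.1305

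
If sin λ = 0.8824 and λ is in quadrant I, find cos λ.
cos λ = 0.4705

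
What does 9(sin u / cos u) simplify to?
9(sin u / cos u) = 9(tan u) (using Quotient identity)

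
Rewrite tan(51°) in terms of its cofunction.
tan(51°) = cot(90° - 51°) = cot(39°)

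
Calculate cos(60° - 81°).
cos(60° - 81°) = cos 60° cos 81° + sin 60° sin 81° = 0.9336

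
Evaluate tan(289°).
tan(289°) = -2.904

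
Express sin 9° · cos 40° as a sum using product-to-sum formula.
sin 9° cos 40° = (1/2)[sin(9°+40°) + sin(9°-40°)]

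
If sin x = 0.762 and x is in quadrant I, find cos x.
cos x = 0.6476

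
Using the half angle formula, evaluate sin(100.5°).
sin(100.5°) = √((1 - cos 201°)/2) = 0.9833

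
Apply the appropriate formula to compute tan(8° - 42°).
tan(8° - 42°) = (tan 8° - tan 42°)/(1 + tan 8° tan 42°) = -0.6745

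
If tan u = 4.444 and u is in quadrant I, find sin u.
sin u = 0.9756 (using tan²u + 1 = sec²u)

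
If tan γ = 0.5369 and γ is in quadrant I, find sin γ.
sin γ = 0.473 (using tan²γ + 1 = sec²γ)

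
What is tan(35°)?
tan(35°) = 0.7002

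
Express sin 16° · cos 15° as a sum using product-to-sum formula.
sin 16° cos 15° = (1/2)[sin(16°+15°) + sin(16°-15°)]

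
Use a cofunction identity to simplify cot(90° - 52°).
cot(90° - 52°) = tan(52°)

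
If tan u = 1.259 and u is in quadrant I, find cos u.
cos u = 0.622 (using tan²u + 1 = sec²u)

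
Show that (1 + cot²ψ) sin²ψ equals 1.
LHS = csc²ψ · sin²ψ = (1/sin²ψ) · sin²ψ = 1 = RHS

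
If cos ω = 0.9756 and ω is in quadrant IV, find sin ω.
sin ω = -0.2196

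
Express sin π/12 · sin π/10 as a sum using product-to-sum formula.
sin π/12 sin π/10 = (1/2)[cos(π/12-π/10) - cos(π/12+π/10)]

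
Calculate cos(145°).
cos(145°) = -0.8192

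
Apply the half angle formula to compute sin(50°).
sin(50°) = √((1 - cos 100°)/2) = 0.766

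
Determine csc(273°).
csc(273°) = -1.001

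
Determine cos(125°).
cos(125°) = -0.5736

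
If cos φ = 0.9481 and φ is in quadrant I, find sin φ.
sin φ = 0.318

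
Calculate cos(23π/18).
cos(23π/18) = -0.6428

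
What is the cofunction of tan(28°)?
tan(28°) = cot(90° - 28°) = cot(62°)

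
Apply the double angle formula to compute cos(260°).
cos(260°) = 1 - 2sin²130° = -0.1736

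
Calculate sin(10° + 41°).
sin(10° + 41°) = sin 10° cos 41° + cos 10° sin 41° = 0.7771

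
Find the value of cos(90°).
cos(90°) = 0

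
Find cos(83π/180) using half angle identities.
cos(83π/180) = √((1 + cos 83π/90)/2) = 0.1219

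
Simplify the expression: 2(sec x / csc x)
2(sec x / csc x) = 2(tan x) (using Reciprocal identities)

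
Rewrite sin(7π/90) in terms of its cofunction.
sin(7π/90) = cos(π/2 - 7π/90) = cos(19π/45)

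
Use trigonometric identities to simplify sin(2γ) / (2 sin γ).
sin(2γ) / (2 sin γ) = cos γ (using Double angle)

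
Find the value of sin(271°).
sin(271°) = -0.9998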